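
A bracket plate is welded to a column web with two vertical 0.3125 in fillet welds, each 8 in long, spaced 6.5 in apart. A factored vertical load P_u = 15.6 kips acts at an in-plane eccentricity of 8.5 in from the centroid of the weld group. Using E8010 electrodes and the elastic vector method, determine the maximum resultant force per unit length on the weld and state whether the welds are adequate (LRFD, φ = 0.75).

f_max ≈ 3.39 kip/in; adequate

E80XX → F_EXX = 80 ksi.
Total weld length L_w = 16 in. Treat welds as unit-width lines.
Polar moment about centroid: J = 2[d³/12 + d(b/2)²] = 2[8³/12 + 8×3.25²] = 254.3 in³.
Direct shear f_v = P/L_w = 15.6 / 16 = 0.975 kip/in (vertical).
Torsion M = P·e = 15.6 × 8.5 = 132.6 kip·in.
Critical point at (x, y) = (3.25, 4) from centroid. f_tx = M·y/J = 2.085 kip/in; f_ty = M·x/J = 1.694 kip/in.
Resultant f_max = √[f_tx² + (f_v + f_ty)²] = √[2.085² + (0.975 + 1.694)²] = 3.387 kip/in.
Capacity per unit length: φr_n = 0.75 × 0.6 × 80 × (0.707 × 0.3125) = 7.954 kip/in.
3.387 ≤ 7.954 → adequate.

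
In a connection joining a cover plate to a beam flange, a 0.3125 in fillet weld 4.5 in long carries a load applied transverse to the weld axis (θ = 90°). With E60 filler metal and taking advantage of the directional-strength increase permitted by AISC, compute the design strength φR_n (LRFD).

E60XX → F_EXX = 60 ksi.
t_e = 0.707 × 0.3125 = 0.2209 in; A_we = 0.2209 × 4.5 = 0.9942 in².
Directional factor: 1.0 + 0.5 sin^1.5(90°) = 1.5.
F_nw = 0.6 × 60 × 1.5 = 54 ksi.
φR_n = 0.75 × 54 × 0.9942 = 40.27 kip.

φR_n ≈ 40.3 kip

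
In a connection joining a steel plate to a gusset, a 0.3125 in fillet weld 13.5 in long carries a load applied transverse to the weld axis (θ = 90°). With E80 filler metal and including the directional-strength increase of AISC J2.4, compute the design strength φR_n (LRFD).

φR_n ≈ 161 kip

E80XX → F_EXX = 80 ksi.
t_e = 0.707 × 0.3125 = 0.2209 in; A_we = 0.2209 × 13.5 = 2.983 in².
Directional factor: 1.0 + 0.5 sin^1.5(90°) = 1.5.
F_nw = 0.6 × 80 × 1.5 = 72 ksi.
φR_n = 0.75 × 72 × 2.983 = 161.1 kip.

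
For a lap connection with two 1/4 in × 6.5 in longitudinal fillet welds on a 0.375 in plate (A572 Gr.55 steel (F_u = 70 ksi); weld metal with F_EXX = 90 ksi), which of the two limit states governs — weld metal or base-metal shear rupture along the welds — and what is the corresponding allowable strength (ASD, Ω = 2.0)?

R_n/Ω ≈ 62 kip (weld metal governs)

t_e = 0.707 × 0.25 = 0.1767 in; L = 13 in.
Weld metal: R_n/Ω = (1/2.0) × 0.6 × 90 × 0.1767 × 13 = 62.04 kip.
Base metal (shear rupture): R_n/Ω = (1/2.0) × 0.6 × 70 × 0.375 × 13 = 102.4 kip.
Governing: weld metal.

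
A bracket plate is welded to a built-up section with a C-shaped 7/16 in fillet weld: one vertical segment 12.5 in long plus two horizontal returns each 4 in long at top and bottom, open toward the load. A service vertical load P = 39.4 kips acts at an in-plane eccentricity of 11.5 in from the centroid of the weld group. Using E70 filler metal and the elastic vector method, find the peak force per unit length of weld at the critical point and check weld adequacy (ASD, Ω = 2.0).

f_max ≈ 7.38 kip/in; NOT adequate

E70XX → F_EXX = 70 ksi.
Total weld length L_w = 20.5 in. Treat welds as unit-width lines.
Centroid: x̄ = 2×4×2 / 20.5 = 0.7805 in from the vertical weld.
Polar moment about centroid: J = I_x + I_y = [12.5³/12 + 2×4×6.25²] + [12.5×0.7805² + 2(4³/12 + 4×1.22²)] = 505.4 in³.
Direct shear f_v = P/L_w = 39.4 / 20.5 = 1.922 kip/in (vertical).
Torsion M = P·e = 39.4 × 11.5 = 453.1 kip·in.
Critical point at (x, y) = (3.22, 6.25) from centroid. f_tx = M·y/J = 5.603 kip/in; f_ty = M·x/J = 2.886 kip/in.
Resultant f_max = √[f_tx² + (f_v + f_ty)²] = √[5.603² + (1.922 + 2.886)²] = 7.383 kip/in.
Capacity per unit length: r_n/Ω = (1/2.0) × 0.6 × 70 × (0.707 × 0.4375) = 6.496 kip/in.
7.383 > 6.496 → NOT adequate.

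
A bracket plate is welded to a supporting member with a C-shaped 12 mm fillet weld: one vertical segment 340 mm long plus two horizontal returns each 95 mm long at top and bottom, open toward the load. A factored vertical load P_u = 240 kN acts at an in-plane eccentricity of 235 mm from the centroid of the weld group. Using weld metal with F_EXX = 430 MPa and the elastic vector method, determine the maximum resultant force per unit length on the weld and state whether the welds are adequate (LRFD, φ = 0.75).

f_max ≈ 1400 N/mm; adequate

Total weld length L_w = 530 mm. Treat welds as unit-width lines.
Centroid: x̄ = 2×95×47.5 / 530 = 17.03 mm from the vertical weld.
Polar moment about centroid: J = I_x + I_y = [340³/12 + 2×95×170²] + [340×17.03² + 2(95³/12 + 95×30.47²)] = 9184000 mm³.
Direct shear f_v = P/L_w = 240×10³ / 530 = 452.8 N/mm (vertical).
Torsion M = P·e = 240×10³ × 235 = 56400000 N·mm.
Critical point at (x, y) = (77.97, 170) from centroid. f_tx = M·y/J = 1044 N/mm; f_ty = M·x/J = 478.8 N/mm.
Resultant f_max = √[f_tx² + (f_v + f_ty)²] = √[1044² + (452.8 + 478.8)²] = 1399 N/mm.
Capacity per unit length: φr_n = 0.75 × 0.6 × 430 × (0.707 × 12) = 1642 N/mm.
1399 ≤ 1642 → adequate.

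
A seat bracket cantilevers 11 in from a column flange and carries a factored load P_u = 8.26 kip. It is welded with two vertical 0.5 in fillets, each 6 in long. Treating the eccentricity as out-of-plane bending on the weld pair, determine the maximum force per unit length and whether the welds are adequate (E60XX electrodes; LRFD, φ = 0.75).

f_max ≈ 7.6 kip/in; adequate

E60XX → F_EXX = 60 ksi.
L_w = 2 × 6 = 12 in; section modulus (unit throat) S = 2 × L²/6 = 12 in².
Direct shear f_v = P/L_w = 8.26/12 = 0.6883 kip/in.
Moment M = P × e = 8.26 × 11 = 90.86 kip·in; bending f_b = M/S = 7.572 kip/in.
f_max = √(f_v² + f_b²) = √(0.6883² + 7.572²) = 7.603 kip/in.
φr_n = 0.75 × 0.6 × 60 × (0.707 × 0.5) = 9.544 kip/in → adequate.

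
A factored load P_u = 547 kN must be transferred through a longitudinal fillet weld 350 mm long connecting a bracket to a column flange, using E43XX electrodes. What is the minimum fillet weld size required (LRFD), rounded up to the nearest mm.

E43XX → F_EXX = 430 MPa.
Total weld length L = 350 mm.
Required throat t_e = P_u / (φ × 0.6 F_EXX × L) = 547 / (0.75 × 0.6 × 430 × 350 × 10⁻³) = 8.077 mm.
Required leg w = t_e / 0.707 = 11.42 mm → use 12 mm.

w = 12 mm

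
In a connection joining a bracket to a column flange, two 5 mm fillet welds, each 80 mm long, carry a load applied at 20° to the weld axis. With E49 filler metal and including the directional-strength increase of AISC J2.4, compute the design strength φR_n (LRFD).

E49XX → F_EXX = 490 MPa.
t_e = 0.707 × 5 = 3.535 mm; A_we = 3.535 × 160 = 565.6 mm².
Directional factor: 1.0 + 0.5 sin^1.5(20°) = 1.1.
F_nw = 0.6 × 490 × 1.1 = 323.4 MPa.
φR_n = 0.75 × 323.4 × 565.6 × 10⁻³ = 137.2 kN.

φR_n ≈ 137 kN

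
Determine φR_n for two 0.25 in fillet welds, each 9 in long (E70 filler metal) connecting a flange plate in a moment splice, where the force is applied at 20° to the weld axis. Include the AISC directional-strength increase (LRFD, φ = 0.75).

E70XX → F_EXX = 70 ksi.
t_e = 0.707 × 0.25 = 0.1767 in; A_we = 0.1767 × 18 = 3.181 in².
Directional factor: 1.0 + 0.5 sin^1.5(20°) = 1.1.
F_nw = 0.6 × 70 × 1.1 = 46.2 ksi.
φR_n = 0.75 × 46.2 × 3.181 = 110.2 kip.

φR_n ≈ 110 kip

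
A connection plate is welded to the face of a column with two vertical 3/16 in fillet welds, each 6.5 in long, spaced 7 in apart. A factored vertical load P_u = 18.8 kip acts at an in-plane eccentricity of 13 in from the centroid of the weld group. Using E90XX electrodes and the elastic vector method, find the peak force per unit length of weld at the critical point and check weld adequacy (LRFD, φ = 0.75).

E90XX → F_EXX = 90 ksi.
Total weld length L_w = 13 in. Treat welds as unit-width lines.
Polar moment about centroid: J = 2[d³/12 + d(b/2)²] = 2[6.5³/12 + 6.5×3.5²] = 205 in³.
Direct shear f_v = P/L_w = 18.8 / 13 = 1.446 kip/in (vertical).
Torsion M = P·e = 18.8 × 13 = 244.4 kip·in.
Critical point at (x, y) = (3.5, 3.25) from centroid. f_tx = M·y/J = 3.874 kip/in; f_ty = M·x/J = 4.172 kip/in.
Resultant f_max = √[f_tx² + (f_v + f_ty)²] = √[3.874² + (1.446 + 4.172)²] = 6.825 kip/in.
Capacity per unit length: φr_n = 0.75 × 0.6 × 90 × (0.707 × 0.1875) = 5.369 kip/in.
6.825 > 5.369 → NOT adequate.

f_max ≈ 6.82 kip/in; NOT adequate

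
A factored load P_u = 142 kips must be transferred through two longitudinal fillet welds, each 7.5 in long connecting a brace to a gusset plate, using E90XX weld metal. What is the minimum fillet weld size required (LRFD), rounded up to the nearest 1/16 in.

E90XX → F_EXX = 90 ksi.
Total weld length L = 15 in.
Required throat t_e = P_u / (φ × 0.6 F_EXX × L) = 142 / (0.75 × 0.6 × 90 × 15) = 0.2337 in.
Required leg w = t_e / 0.707 = 0.3306 in → use 3/8 in.

w = 3/8 in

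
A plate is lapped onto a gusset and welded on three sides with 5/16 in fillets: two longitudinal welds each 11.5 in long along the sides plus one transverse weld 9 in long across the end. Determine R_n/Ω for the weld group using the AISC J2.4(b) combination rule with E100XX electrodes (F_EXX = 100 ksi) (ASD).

R_n/Ω ≈ 219 kips

t_e = 0.707 × 0.3125 = 0.2209 in.
R_nwl = 0.6 × 100 × 0.2209 × 23 = 304.9 kips (longitudinal, 2 welds).
R_nwt = 0.6 × 100 × 0.2209 × 9 = 119.3 kips (transverse, base value).
(i) R_nwl + R_nwt = 424.2 kips; (ii) 0.85 R_nwl + 1.5 R_nwt = 438.1 kips.
R_n = max = 438.1 kips [governs: (ii)]; R_n/Ω = 219.1 kips.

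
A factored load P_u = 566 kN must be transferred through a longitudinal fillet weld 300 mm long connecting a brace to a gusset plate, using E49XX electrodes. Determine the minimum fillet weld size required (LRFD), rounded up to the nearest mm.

w = 13 mm

E49XX → F_EXX = 490 MPa.
Total weld length L = 300 mm.
Required throat t_e = P_u / (φ × 0.6 F_EXX × L) = 566 / (0.75 × 0.6 × 490 × 300 × 10⁻³) = 8.556 mm.
Required leg w = t_e / 0.707 = 12.1 mm → use 13 mm.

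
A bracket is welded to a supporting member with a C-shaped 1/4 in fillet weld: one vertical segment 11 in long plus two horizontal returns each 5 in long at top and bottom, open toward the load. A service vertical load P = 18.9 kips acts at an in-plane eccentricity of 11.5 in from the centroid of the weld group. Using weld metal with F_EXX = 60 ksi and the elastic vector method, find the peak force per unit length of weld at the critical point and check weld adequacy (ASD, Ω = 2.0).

f_max ≈ 3.7 kip/in; NOT adequate

Total weld length L_w = 21 in. Treat welds as unit-width lines.
Centroid: x̄ = 2×5×2.5 / 21 = 1.19 in from the vertical weld.
Polar moment about centroid: J = I_x + I_y = [11³/12 + 2×5×5.5²] + [11×1.19² + 2(5³/12 + 5×1.31²)] = 467 in³.
Direct shear f_v = P/L_w = 18.9 / 21 = 0.9 kip/in (vertical).
Torsion M = P·e = 18.9 × 11.5 = 217.35 kip·in.
Critical point at (x, y) = (3.81, 5.5) from centroid. f_tx = M·y/J = 2.56 kip/in; f_ty = M·x/J = 1.773 kip/in.
Resultant f_max = √[f_tx² + (f_v + f_ty)²] = √[2.56² + (0.9 + 1.773)²] = 3.701 kip/in.
Capacity per unit length: r_n/Ω = (1/2.0) × 0.6 × 60 × (0.707 × 0.25) = 3.181 kip/in.
3.701 > 3.181 → NOT adequate.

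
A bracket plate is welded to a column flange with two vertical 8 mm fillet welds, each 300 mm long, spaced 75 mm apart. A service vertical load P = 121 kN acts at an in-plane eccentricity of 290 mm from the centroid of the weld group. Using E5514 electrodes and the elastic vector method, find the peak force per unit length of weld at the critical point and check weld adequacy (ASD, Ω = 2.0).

E55XX → F_EXX = 550 MPa.
Total weld length L_w = 600 mm. Treat welds as unit-width lines.
Polar moment about centroid: J = 2[d³/12 + d(b/2)²] = 2[300³/12 + 300×37.5²] = 5344000 mm³.
Direct shear f_v = P/L_w = 121×10³ / 600 = 201.7 N/mm (vertical).
Torsion M = P·e = 121×10³ × 290 = 35090000 N·mm.
Critical point at (x, y) = (37.5, 150) from centroid. f_tx = M·y/J = 985 N/mm; f_ty = M·x/J = 246.2 N/mm.
Resultant f_max = √[f_tx² + (f_v + f_ty)²] = √[985² + (201.7 + 246.2)²] = 1082 N/mm.
Capacity per unit length: r_n/Ω = (1/2.0) × 0.6 × 550 × (0.707 × 8) = 933.2 N/mm.
1082 > 933.2 → NOT adequate.

f_max ≈ 1080 N/mm; NOT adequate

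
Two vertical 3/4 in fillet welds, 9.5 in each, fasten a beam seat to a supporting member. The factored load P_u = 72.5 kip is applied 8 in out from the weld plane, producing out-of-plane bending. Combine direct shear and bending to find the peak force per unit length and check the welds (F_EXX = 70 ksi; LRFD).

L_w = 2 × 9.5 = 19 in; section modulus (unit throat) S = 2 × L²/6 = 30.08 in².
Direct shear f_v = P/L_w = 72.5/19 = 3.816 kip/in.
Moment M = P × e = 72.5 × 8 = 580 kip·in; bending f_b = M/S = 19.28 kip/in.
f_max = √(f_v² + f_b²) = √(3.816² + 19.28²) = 19.65 kip/in.
φr_n = 0.75 × 0.6 × 70 × (0.707 × 0.75) = 16.7 kip/in → NOT adequate.

f_max ≈ 19.7 kip/in; NOT adequate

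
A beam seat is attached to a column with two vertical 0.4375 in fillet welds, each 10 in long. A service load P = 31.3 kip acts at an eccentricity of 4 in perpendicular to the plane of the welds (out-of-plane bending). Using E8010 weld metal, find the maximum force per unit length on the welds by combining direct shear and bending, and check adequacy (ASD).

f_max ≈ 4.07 kip/in; adequate

E80XX → F_EXX = 80 ksi.
L_w = 2 × 10 = 20 in; section modulus (unit throat) S = 2 × L²/6 = 33.33 in².
Direct shear f_v = P/L_w = 31.3/20 = 1.565 kip/in.
Moment M = P × e = 31.3 × 4 = 125.2 kip·in; bending f_b = M/S = 3.756 kip/in.
f_max = √(f_v² + f_b²) = √(1.565² + 3.756²) = 4.069 kip/in.
r_n/Ω = (1/2.0) × 0.6 × 80 × (0.707 × 0.4375) = 7.423 kip/in → adequate.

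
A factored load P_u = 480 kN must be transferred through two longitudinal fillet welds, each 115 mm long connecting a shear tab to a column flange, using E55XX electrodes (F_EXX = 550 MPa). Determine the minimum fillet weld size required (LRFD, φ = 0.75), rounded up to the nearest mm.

w = 12 mm

Total weld length L = 230 mm.
Required throat t_e = P_u / (φ × 0.6 F_EXX × L) = 480 / (0.75 × 0.6 × 550 × 230 × 10⁻³) = 8.432 mm.
Required leg w = t_e / 0.707 = 11.93 mm → use 12 mm.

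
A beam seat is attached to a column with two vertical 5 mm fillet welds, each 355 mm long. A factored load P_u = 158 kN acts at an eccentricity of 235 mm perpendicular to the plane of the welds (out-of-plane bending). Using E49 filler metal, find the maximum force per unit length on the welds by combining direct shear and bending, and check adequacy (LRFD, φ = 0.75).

E49XX → F_EXX = 490 MPa.
L_w = 2 × 355 = 710 mm; section modulus (unit throat) S = 2 × L²/6 = 42010 mm².
Direct shear f_v = P/L_w = 158×10³/710 = 222.5 N/mm.
Moment M = P × e = 158×10³ × 235 = 37130000 N·mm; bending f_b = M/S = 883.9 N/mm.
f_max = √(f_v² + f_b²) = √(222.5² + 883.9²) = 911.5 N/mm.
φr_n = 0.75 × 0.6 × 490 × (0.707 × 5) = 779.5 N/mm → NOT adequate.

f_max ≈ 911 N/mm; NOT adequate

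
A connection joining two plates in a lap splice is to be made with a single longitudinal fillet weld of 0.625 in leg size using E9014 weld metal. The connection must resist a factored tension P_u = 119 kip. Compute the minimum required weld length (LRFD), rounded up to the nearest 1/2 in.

L = 7 in

E90XX → F_EXX = 90 ksi.
Throat t_e = 0.707 × 0.625 = 0.4419 in.
φr_n = 0.75 × 0.6 × 90 × 0.4419 = 17.9 kip/in.
L_req = P_u / φr_n = 119 / 17.9 = 6.65 in total.
Round up → use L = 7 in.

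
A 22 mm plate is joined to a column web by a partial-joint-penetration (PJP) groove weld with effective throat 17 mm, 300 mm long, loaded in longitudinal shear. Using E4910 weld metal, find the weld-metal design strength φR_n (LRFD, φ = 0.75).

φR_n ≈ 1120 kN

E49XX → F_EXX = 490 MPa.
Effective throat (given) t_e = 17 mm.
A_we = 17 × 300 = 5100 mm².
F_nw = 0.6 F_EXX = 294 MPa.
φR_n = 0.75 × 294 × 5100 × 10⁻³ = 1125 kN.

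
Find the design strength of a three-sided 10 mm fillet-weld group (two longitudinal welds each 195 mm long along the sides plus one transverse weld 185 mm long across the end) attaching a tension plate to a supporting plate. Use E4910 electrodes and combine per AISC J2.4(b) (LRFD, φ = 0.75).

φR_n ≈ 949 kN

E49XX → F_EXX = 490 MPa.
t_e = 0.707 × 10 = 7.07 mm.
R_nwl = 0.6 × 490 × 7.07 × 390 × 10⁻³ = 810.6 kN (longitudinal, 2 welds).
R_nwt = 0.6 × 490 × 7.07 × 185 × 10⁻³ = 384.5 kN (transverse, base value).
(i) R_nwl + R_nwt = 1195 kN; (ii) 0.85 R_nwl + 1.5 R_nwt = 1266 kN.
R_n = max = 1266 kN [governs: (ii)]; φR_n = 949.4 kN.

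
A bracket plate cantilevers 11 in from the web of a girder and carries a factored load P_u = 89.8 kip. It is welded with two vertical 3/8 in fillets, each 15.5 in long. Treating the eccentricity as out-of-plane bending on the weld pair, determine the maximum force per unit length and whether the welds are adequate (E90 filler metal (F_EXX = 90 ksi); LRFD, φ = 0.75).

L_w = 2 × 15.5 = 31 in; section modulus (unit throat) S = 2 × L²/6 = 80.08 in².
Direct shear f_v = P/L_w = 89.8/31 = 2.897 kip/in.
Moment M = P × e = 89.8 × 11 = 987.8 kip·in; bending f_b = M/S = 12.33 kip/in.
f_max = √(f_v² + f_b²) = √(2.897² + 12.33²) = 12.67 kip/in.
φr_n = 0.75 × 0.6 × 90 × (0.707 × 0.375) = 10.74 kip/in → NOT adequate.

f_max ≈ 12.7 kip/in; NOT adequate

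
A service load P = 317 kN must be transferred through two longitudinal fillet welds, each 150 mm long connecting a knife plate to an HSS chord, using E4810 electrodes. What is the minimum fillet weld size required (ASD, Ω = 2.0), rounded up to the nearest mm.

w = 11 mm

E48XX → F_EXX = 480 MPa.
Total weld length L = 300 mm.
Required throat t_e = P × Ω / (0.6 F_EXX × L) = 317 × 2.0 / (0.6 × 480 × 300 × 10⁻³) = 7.338 mm.
Required leg w = t_e / 0.707 = 10.38 mm → use 11 mm.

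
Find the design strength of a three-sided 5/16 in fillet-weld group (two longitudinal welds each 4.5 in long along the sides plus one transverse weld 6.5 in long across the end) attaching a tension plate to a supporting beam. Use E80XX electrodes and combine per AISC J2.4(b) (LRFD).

φR_n ≈ 138 kip

E80XX → F_EXX = 80 ksi.
t_e = 0.707 × 0.3125 = 0.2209 in.
R_nwl = 0.6 × 80 × 0.2209 × 9 = 95.44 kip (longitudinal, 2 welds).
R_nwt = 0.6 × 80 × 0.2209 × 6.5 = 68.93 kip (transverse, base value).
(i) R_nwl + R_nwt = 164.4 kip; (ii) 0.85 R_nwl + 1.5 R_nwt = 184.5 kip.
R_n = max = 184.5 kip [governs: (ii)]; φR_n = 138.4 kip.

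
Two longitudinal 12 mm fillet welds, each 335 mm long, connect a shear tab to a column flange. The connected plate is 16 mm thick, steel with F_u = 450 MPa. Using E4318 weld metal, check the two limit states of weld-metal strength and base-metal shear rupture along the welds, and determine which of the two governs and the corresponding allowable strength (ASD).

R_n/Ω ≈ 733 kN (weld metal governs)

E43XX → F_EXX = 430 MPa.
t_e = 0.707 × 12 = 8.484 mm; L = 670 mm.
Weld metal: R_n/Ω = (1/2.0) × 0.6 × 430 × 8.484 × 670 × 10⁻³ = 733.3 kN.
Base metal (shear rupture): R_n/Ω = (1/2.0) × 0.6 × 450 × 16 × 670 × 10⁻³ = 1447 kN.
Governing: weld metal.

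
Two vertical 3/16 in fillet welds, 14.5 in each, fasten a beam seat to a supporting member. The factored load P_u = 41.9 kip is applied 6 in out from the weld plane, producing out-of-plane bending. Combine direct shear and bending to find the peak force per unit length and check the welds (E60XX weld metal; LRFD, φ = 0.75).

f_max ≈ 3.87 kip/in; NOT adequate

E60XX → F_EXX = 60 ksi.
L_w = 2 × 14.5 = 29 in; section modulus (unit throat) S = 2 × L²/6 = 70.08 in².
Direct shear f_v = P/L_w = 41.9/29 = 1.445 kip/in.
Moment M = P × e = 41.9 × 6 = 251.4 kip·in; bending f_b = M/S = 3.587 kip/in.
f_max = √(f_v² + f_b²) = √(1.445² + 3.587²) = 3.867 kip/in.
φr_n = 0.75 × 0.6 × 60 × (0.707 × 0.1875) = 3.579 kip/in → NOT adequate.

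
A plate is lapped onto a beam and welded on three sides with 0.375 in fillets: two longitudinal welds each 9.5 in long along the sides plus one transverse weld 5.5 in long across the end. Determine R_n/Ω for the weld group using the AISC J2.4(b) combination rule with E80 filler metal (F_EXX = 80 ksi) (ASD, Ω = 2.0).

t_e = 0.707 × 0.375 = 0.2651 in.
R_nwl = 0.6 × 80 × 0.2651 × 19 = 241.8 kips (longitudinal, 2 welds).
R_nwt = 0.6 × 80 × 0.2651 × 5.5 = 69.99 kips (transverse, base value).
(i) R_nwl + R_nwt = 311.8 kips; (ii) 0.85 R_nwl + 1.5 R_nwt = 310.5 kips.
R_n = max = 311.8 kips [governs: (i)]; R_n/Ω = 155.9 kips.

R_n/Ω ≈ 156 kips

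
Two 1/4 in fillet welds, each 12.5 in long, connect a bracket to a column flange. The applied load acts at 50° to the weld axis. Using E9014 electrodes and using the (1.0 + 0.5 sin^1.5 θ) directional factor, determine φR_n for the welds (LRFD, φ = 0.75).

φR_n ≈ 239 kips

E90XX → F_EXX = 90 ksi.
t_e = 0.707 × 0.25 = 0.1767 in; A_we = 0.1767 × 25 = 4.419 in².
Directional factor: 1.0 + 0.5 sin^1.5(50°) = 1.335.
F_nw = 0.6 × 90 × 1.335 = 72.1 ksi.
φR_n = 0.75 × 72.1 × 4.419 = 239 kips.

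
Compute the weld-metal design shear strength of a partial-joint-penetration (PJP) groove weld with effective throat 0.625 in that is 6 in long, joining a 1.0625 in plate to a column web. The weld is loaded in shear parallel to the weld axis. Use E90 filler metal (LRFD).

E90XX → F_EXX = 90 ksi.
Effective throat (given) t_e = 0.625 in.
A_we = 0.625 × 6 = 3.75 in².
F_nw = 0.6 F_EXX = 54 ksi.
φR_n = 0.75 × 54 × 3.75 = 151.9 kip.

φR_n ≈ 152 kip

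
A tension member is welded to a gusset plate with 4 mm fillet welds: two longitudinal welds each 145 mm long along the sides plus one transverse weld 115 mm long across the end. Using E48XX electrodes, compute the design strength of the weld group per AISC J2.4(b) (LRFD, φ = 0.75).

E48XX → F_EXX = 480 MPa.
t_e = 0.707 × 4 = 2.828 mm.
R_nwl = 0.6 × 480 × 2.828 × 290 × 10⁻³ = 236.2 kN (longitudinal, 2 welds).
R_nwt = 0.6 × 480 × 2.828 × 115 × 10⁻³ = 93.66 kN (transverse, base value).
(i) R_nwl + R_nwt = 329.9 kN; (ii) 0.85 R_nwl + 1.5 R_nwt = 341.3 kN.
R_n = max = 341.3 kN [governs: (ii)]; φR_n = 255.9 kN.

φR_n ≈ 256 kN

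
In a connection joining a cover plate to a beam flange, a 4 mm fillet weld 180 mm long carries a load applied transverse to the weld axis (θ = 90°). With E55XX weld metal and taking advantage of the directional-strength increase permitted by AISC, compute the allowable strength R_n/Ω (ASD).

E55XX → F_EXX = 550 MPa.
t_e = 0.707 × 4 = 2.828 mm; A_we = 2.828 × 180 = 509 mm².
Directional factor: 1.0 + 0.5 sin^1.5(90°) = 1.5.
F_nw = 0.6 × 550 × 1.5 = 495 MPa.
R_n/Ω = (495 × 509) / 2.0 × 10⁻³ = 126 kN.

R_n/Ω ≈ 126 kN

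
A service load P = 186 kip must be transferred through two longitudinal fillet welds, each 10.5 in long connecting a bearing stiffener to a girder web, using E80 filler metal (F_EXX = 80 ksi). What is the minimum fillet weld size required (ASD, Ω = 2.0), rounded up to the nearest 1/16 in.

Total weld length L = 21 in.
Required throat t_e = P × Ω / (0.6 F_EXX × L) = 186 × 2.0 / (0.6 × 80 × 21) = 0.369 in.
Required leg w = t_e / 0.707 = 0.522 in → use 9/16 in.

w = 9/16 in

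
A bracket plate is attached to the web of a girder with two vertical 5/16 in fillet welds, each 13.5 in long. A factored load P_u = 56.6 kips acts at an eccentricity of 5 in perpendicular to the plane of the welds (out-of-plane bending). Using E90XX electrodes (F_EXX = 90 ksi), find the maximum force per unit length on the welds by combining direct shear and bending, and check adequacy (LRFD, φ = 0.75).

f_max ≈ 5.11 kip/in; adequate

L_w = 2 × 13.5 = 27 in; section modulus (unit throat) S = 2 × L²/6 = 60.75 in².
Direct shear f_v = P/L_w = 56.6/27 = 2.096 kip/in.
Moment M = P × e = 56.6 × 5 = 283 kip·in; bending f_b = M/S = 4.658 kip/in.
f_max = √(f_v² + f_b²) = √(2.096² + 4.658²) = 5.108 kip/in.
φr_n = 0.75 × 0.6 × 90 × (0.707 × 0.3125) = 8.948 kip/in → adequate.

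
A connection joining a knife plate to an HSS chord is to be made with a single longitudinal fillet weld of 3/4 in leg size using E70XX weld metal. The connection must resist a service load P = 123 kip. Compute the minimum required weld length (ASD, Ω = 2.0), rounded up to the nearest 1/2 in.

L = 11.5 in

E70XX → F_EXX = 70 ksi.
Throat t_e = 0.707 × 0.75 = 0.5302 in.
r_n/Ω = (0.6 × 70 × 0.5302) / 2.0 = 11.14 kip/in.
L_req = P / (r_n/Ω) = 123 / 11.14 = 11.05 in total.
Round up → use L = 11.5 in.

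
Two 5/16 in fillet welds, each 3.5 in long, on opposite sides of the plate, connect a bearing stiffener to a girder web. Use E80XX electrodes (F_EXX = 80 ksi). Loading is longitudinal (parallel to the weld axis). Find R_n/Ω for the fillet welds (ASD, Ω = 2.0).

R_n/Ω ≈ 37.1 kips

Effective throat t_e = 0.707 × 0.3125 = 0.2209 in.
Total length L = 7 in; A_we = 0.2209 × 7 = 1.547 in².
F_nw = 0.6 F_EXX = 0.6 × 80 = 48 ksi.
R_n = 48 × 1.547 = 74.23 kips; R_n/Ω = 74.23/2.0 = 37.12 kips.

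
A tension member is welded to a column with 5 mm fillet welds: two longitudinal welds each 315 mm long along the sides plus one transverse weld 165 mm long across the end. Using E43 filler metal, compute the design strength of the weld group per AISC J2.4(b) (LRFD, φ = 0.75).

φR_n ≈ 544 kN

E43XX → F_EXX = 430 MPa.
t_e = 0.707 × 5 = 3.535 mm.
R_nwl = 0.6 × 430 × 3.535 × 630 × 10⁻³ = 574.6 kN (longitudinal, 2 welds).
R_nwt = 0.6 × 430 × 3.535 × 165 × 10⁻³ = 150.5 kN (transverse, base value).
(i) R_nwl + R_nwt = 725.1 kN; (ii) 0.85 R_nwl + 1.5 R_nwt = 714.1 kN.
R_n = max = 725.1 kN [governs: (i)]; φR_n = 543.8 kN.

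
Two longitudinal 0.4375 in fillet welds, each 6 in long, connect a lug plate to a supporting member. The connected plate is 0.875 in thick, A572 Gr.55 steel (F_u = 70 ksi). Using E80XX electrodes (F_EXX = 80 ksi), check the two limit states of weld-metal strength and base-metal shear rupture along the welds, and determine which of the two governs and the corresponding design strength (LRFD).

φR_n ≈ 134 kip (weld metal governs)

t_e = 0.707 × 0.4375 = 0.3093 in; L = 12 in.
Weld metal: φR_n = 0.75 × 0.6 × 80 × 0.3093 × 12 = 133.6 kip.
Base metal (shear rupture): φR_n = 0.75 × 0.6 × 70 × 0.875 × 12 = 330.8 kip.
Governing: weld metal.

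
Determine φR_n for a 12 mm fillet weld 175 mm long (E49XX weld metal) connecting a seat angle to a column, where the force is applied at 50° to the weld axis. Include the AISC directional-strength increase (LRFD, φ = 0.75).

φR_n ≈ 437 kN

E49XX → F_EXX = 490 MPa.
t_e = 0.707 × 12 = 8.484 mm; A_we = 8.484 × 175 = 1485 mm².
Directional factor: 1.0 + 0.5 sin^1.5(50°) = 1.335.
F_nw = 0.6 × 490 × 1.335 = 392.6 MPa.
φR_n = 0.75 × 392.6 × 1485 × 10⁻³ = 437.1 kN.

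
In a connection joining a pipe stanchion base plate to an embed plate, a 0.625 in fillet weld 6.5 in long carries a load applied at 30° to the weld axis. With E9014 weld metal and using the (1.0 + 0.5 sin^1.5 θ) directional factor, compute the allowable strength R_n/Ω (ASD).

E90XX → F_EXX = 90 ksi.
t_e = 0.707 × 0.625 = 0.4419 in; A_we = 0.4419 × 6.5 = 2.872 in².
Directional factor: 1.0 + 0.5 sin^1.5(30°) = 1.177.
F_nw = 0.6 × 90 × 1.177 = 63.55 ksi.
R_n/Ω = (63.55 × 2.872) / 2.0 = 91.26 kip.

R_n/Ω ≈ 91.3 kip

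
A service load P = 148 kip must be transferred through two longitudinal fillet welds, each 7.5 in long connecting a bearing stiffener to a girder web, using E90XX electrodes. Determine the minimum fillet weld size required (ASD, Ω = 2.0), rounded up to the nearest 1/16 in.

w = 9/16 in

E90XX → F_EXX = 90 ksi.
Total weld length L = 15 in.
Required throat t_e = P × Ω / (0.6 F_EXX × L) = 148 × 2.0 / (0.6 × 90 × 15) = 0.3654 in.
Required leg w = t_e / 0.707 = 0.5169 in → use 9/16 in.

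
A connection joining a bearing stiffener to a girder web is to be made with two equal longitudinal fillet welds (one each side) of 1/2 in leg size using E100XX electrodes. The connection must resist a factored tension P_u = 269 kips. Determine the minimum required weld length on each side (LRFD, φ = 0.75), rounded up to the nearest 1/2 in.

L = 8.5 in on each side

E100XX → F_EXX = 100 ksi.
Throat t_e = 0.707 × 0.5 = 0.3535 in.
φr_n = 0.75 × 0.6 × 100 × 0.3535 = 15.91 kips/in.
L_req = P_u / φr_n = 269 / 15.91 = 16.91 in total.
Per side: 16.91 / 2 = 8.455 in.
Round up → use L = 8.5 in on each side.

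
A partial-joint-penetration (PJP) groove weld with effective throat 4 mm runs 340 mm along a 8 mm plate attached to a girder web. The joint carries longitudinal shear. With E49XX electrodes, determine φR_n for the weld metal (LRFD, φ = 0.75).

E49XX → F_EXX = 490 MPa.
Effective throat (given) t_e = 4 mm.
A_we = 4 × 340 = 1360 mm².
F_nw = 0.6 F_EXX = 294 MPa.
φR_n = 0.75 × 294 × 1360 × 10⁻³ = 299.9 kN.

φR_n ≈ 300 kN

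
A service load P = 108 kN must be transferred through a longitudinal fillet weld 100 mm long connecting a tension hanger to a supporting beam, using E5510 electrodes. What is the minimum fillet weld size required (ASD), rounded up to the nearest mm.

w = 10 mm

E55XX → F_EXX = 550 MPa.
Total weld length L = 100 mm.
Required throat t_e = P × Ω / (0.6 F_EXX × L) = 108 × 2.0 / (0.6 × 550 × 100 × 10⁻³) = 6.545 mm.
Required leg w = t_e / 0.707 = 9.258 mm → use 10 mm.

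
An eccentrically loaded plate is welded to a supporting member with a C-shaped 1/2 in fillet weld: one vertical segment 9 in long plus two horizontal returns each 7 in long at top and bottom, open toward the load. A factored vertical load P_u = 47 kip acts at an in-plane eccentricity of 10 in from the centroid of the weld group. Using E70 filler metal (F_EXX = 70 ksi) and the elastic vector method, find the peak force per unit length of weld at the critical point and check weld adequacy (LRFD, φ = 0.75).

f_max ≈ 8.27 kip/in; adequate

Total weld length L_w = 23 in. Treat welds as unit-width lines.
Centroid: x̄ = 2×7×3.5 / 23 = 2.13 in from the vertical weld.
Polar moment about centroid: J = I_x + I_y = [9³/12 + 2×7×4.5²] + [9×2.13² + 2(7³/12 + 7×1.37²)] = 468.5 in³.
Direct shear f_v = P/L_w = 47 / 23 = 2.043 kip/in (vertical).
Torsion M = P·e = 47 × 10 = 470 kip·in.
Critical point at (x, y) = (4.87, 4.5) from centroid. f_tx = M·y/J = 4.514 kip/in; f_ty = M·x/J = 4.885 kip/in.
Resultant f_max = √[f_tx² + (f_v + f_ty)²] = √[4.514² + (2.043 + 4.885)²] = 8.269 kip/in.
Capacity per unit length: φr_n = 0.75 × 0.6 × 70 × (0.707 × 0.5) = 11.14 kip/in.
8.269 ≤ 11.14 → adequate.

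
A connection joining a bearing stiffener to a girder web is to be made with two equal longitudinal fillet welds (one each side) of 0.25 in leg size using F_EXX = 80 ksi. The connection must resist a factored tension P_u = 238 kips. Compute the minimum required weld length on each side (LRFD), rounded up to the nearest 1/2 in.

L = 19 in on each side

Throat t_e = 0.707 × 0.25 = 0.1767 in.
φr_n = 0.75 × 0.6 × 80 × 0.1767 = 6.363 kips/in.
L_req = P_u / φr_n = 238 / 6.363 = 37.4 in total.
Per side: 37.4 / 2 = 18.7 in.
Round up → use L = 19 in on each side.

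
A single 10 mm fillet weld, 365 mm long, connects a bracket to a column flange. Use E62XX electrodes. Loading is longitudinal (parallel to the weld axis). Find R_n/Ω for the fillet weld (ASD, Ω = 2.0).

R_n/Ω ≈ 480 kN

E62XX → F_EXX = 620 MPa.
Effective throat t_e = 0.707 × 10 = 7.07 mm.
Total length L = 365 mm; A_we = 7.07 × 365 = 2581 mm².
F_nw = 0.6 F_EXX = 0.6 × 620 = 372 MPa.
R_n = 372 × 2581 × 10⁻³ = 960 kN; R_n/Ω = 960/2.0 = 480 kN.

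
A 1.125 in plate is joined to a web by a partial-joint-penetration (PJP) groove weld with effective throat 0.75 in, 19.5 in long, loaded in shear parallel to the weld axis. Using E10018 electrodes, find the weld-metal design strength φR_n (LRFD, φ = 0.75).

φR_n ≈ 658 kips

E100XX → F_EXX = 100 ksi.
Effective throat (given) t_e = 0.75 in.
A_we = 0.75 × 19.5 = 14.62 in².
F_nw = 0.6 F_EXX = 60 ksi.
φR_n = 0.75 × 60 × 14.62 = 658.1 kips.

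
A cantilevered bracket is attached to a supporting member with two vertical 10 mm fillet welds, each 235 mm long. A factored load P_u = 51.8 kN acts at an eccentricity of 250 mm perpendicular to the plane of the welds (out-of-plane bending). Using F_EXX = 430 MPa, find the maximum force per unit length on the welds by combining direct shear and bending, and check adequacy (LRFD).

f_max ≈ 712 N/mm; adequate

L_w = 2 × 235 = 470 mm; section modulus (unit throat) S = 2 × L²/6 = 18410 mm².
Direct shear f_v = P/L_w = 51.8×10³/470 = 110.2 N/mm.
Moment M = P × e = 51.8×10³ × 250 = 12950000 N·mm; bending f_b = M/S = 703.5 N/mm.
f_max = √(f_v² + f_b²) = √(110.2² + 703.5²) = 712.1 N/mm.
φr_n = 0.75 × 0.6 × 430 × (0.707 × 10) = 1368 N/mm → adequate.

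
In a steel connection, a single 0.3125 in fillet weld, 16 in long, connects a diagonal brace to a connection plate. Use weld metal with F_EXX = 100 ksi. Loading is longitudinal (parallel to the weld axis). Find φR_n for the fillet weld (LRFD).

φR_n ≈ 159 kip

Effective throat t_e = 0.707 × 0.3125 = 0.2209 in.
Total length L = 16 in; A_we = 0.2209 × 16 = 3.535 in².
F_nw = 0.6 F_EXX = 0.6 × 100 = 60 ksi.
φR_n = 0.75 × 60 × 3.535 = 159.1 kip.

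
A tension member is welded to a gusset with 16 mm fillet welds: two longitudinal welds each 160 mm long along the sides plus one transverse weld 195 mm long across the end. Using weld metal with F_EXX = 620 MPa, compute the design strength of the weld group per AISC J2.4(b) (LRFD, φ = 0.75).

t_e = 0.707 × 16 = 11.31 mm.
R_nwl = 0.6 × 620 × 11.31 × 320 × 10⁻³ = 1347 kN (longitudinal, 2 welds).
R_nwt = 0.6 × 620 × 11.31 × 195 × 10⁻³ = 820.6 kN (transverse, base value).
(i) R_nwl + R_nwt = 2167 kN; (ii) 0.85 R_nwl + 1.5 R_nwt = 2375 kN.
R_n = max = 2375 kN [governs: (ii)]; φR_n = 1782 kN.

φR_n ≈ 1780 kN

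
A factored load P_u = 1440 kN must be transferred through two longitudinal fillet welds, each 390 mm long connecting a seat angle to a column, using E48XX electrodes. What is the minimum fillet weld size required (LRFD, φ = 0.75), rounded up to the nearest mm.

w = 13 mm

E48XX → F_EXX = 480 MPa.
Total weld length L = 780 mm.
Required throat t_e = P_u / (φ × 0.6 F_EXX × L) = 1440 / (0.75 × 0.6 × 480 × 780 × 10⁻³) = 8.547 mm.
Required leg w = t_e / 0.707 = 12.09 mm → use 13 mm.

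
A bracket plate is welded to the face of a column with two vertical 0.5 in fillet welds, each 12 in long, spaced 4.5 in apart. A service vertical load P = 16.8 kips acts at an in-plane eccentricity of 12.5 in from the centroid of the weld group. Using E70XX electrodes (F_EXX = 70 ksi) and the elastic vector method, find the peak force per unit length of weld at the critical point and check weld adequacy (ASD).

f_max ≈ 3.59 kip/in; adequate

Total weld length L_w = 24 in. Treat welds as unit-width lines.
Polar moment about centroid: J = 2[d³/12 + d(b/2)²] = 2[12³/12 + 12×2.25²] = 409.5 in³.
Direct shear f_v = P/L_w = 16.8 / 24 = 0.7 kip/in (vertical).
Torsion M = P·e = 16.8 × 12.5 = 210 kip·in.
Critical point at (x, y) = (2.25, 6) from centroid. f_tx = M·y/J = 3.077 kip/in; f_ty = M·x/J = 1.154 kip/in.
Resultant f_max = √[f_tx² + (f_v + f_ty)²] = √[3.077² + (0.7 + 1.154)²] = 3.592 kip/in.
Capacity per unit length: r_n/Ω = (1/2.0) × 0.6 × 70 × (0.707 × 0.5) = 7.423 kip/in.
3.592 ≤ 7.423 → adequate.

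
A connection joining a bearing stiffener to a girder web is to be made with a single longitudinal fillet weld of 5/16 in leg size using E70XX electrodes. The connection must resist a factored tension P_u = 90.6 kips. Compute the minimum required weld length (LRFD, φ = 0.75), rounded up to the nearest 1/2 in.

E70XX → F_EXX = 70 ksi.
Throat t_e = 0.707 × 0.3125 = 0.2209 in.
φr_n = 0.75 × 0.6 × 70 × 0.2209 = 6.96 kips/in.
L_req = P_u / φr_n = 90.6 / 6.96 = 13.02 in total.
Round up → use L = 13.5 in.

L = 13.5 in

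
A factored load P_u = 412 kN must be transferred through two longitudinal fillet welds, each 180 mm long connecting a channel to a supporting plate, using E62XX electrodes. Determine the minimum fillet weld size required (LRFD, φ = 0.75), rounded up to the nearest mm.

w = 6 mm

E62XX → F_EXX = 620 MPa.
Total weld length L = 360 mm.
Required throat t_e = P_u / (φ × 0.6 F_EXX × L) = 412 / (0.75 × 0.6 × 620 × 360 × 10⁻³) = 4.102 mm.
Required leg w = t_e / 0.707 = 5.802 mm → use 6 mm.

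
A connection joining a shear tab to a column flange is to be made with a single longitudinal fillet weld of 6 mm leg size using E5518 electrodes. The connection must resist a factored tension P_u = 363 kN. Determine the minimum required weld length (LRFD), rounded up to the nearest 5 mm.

L = 350 mm

E55XX → F_EXX = 550 MPa.
Throat t_e = 0.707 × 6 = 4.242 mm.
φr_n = 0.75 × 0.6 × 550 × 4.242 × 10⁻³ = 1.05 kN/mm.
L_req = P_u / φr_n = 363 / 1.05 = 345.7 mm total.
Round up → use L = 350 mm.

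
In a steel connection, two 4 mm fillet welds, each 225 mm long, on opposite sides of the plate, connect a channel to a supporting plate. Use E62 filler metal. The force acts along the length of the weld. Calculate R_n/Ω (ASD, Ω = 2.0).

R_n/Ω ≈ 237 kN

E62XX → F_EXX = 620 MPa.
Effective throat t_e = 0.707 × 4 = 2.828 mm.
Total length L = 450 mm; A_we = 2.828 × 450 = 1273 mm².
F_nw = 0.6 F_EXX = 0.6 × 620 = 372 MPa.
R_n = 372 × 1273 × 10⁻³ = 473.4 kN; R_n/Ω = 473.4/2.0 = 236.7 kN.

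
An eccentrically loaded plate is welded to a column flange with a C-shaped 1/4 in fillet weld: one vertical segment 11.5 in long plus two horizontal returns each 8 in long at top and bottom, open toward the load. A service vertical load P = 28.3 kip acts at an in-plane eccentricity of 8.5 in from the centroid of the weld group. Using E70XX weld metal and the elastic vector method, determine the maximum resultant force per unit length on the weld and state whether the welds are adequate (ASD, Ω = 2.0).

E70XX → F_EXX = 70 ksi.
Total weld length L_w = 27.5 in. Treat welds as unit-width lines.
Centroid: x̄ = 2×8×4 / 27.5 = 2.327 in from the vertical weld.
Polar moment about centroid: J = I_x + I_y = [11.5³/12 + 2×8×5.75²] + [11.5×2.327² + 2(8³/12 + 8×1.673²)] = 848.1 in³.
Direct shear f_v = P/L_w = 28.3 / 27.5 = 1.029 kip/in (vertical).
Torsion M = P·e = 28.3 × 8.5 = 240.55 kip·in.
Critical point at (x, y) = (5.673, 5.75) from centroid. f_tx = M·y/J = 1.631 kip/in; f_ty = M·x/J = 1.609 kip/in.
Resultant f_max = √[f_tx² + (f_v + f_ty)²] = √[1.631² + (1.029 + 1.609)²] = 3.101 kip/in.
Capacity per unit length: r_n/Ω = (1/2.0) × 0.6 × 70 × (0.707 × 0.25) = 3.712 kip/in.
3.101 ≤ 3.712 → adequate.

f_max ≈ 3.1 kip/in; adequate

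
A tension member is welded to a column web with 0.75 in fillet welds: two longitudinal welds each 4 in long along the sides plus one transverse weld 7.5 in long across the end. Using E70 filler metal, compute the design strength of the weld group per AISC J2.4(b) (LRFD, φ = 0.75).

E70XX → F_EXX = 70 ksi.
t_e = 0.707 × 0.75 = 0.5302 in.
R_nwl = 0.6 × 70 × 0.5302 × 8 = 178.2 kips (longitudinal, 2 welds).
R_nwt = 0.6 × 70 × 0.5302 × 7.5 = 167 kips (transverse, base value).
(i) R_nwl + R_nwt = 345.2 kips; (ii) 0.85 R_nwl + 1.5 R_nwt = 402 kips.
R_n = max = 402 kips [governs: (ii)]; φR_n = 301.5 kips.

φR_n ≈ 301 kips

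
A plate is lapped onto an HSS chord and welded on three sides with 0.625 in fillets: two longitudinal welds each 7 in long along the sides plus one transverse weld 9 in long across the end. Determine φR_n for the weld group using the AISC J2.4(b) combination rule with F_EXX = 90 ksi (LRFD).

φR_n ≈ 455 kip

t_e = 0.707 × 0.625 = 0.4419 in.
R_nwl = 0.6 × 90 × 0.4419 × 14 = 334.1 kip (longitudinal, 2 welds).
R_nwt = 0.6 × 90 × 0.4419 × 9 = 214.8 kip (transverse, base value).
(i) R_nwl + R_nwt = 548.8 kip; (ii) 0.85 R_nwl + 1.5 R_nwt = 606.1 kip.
R_n = max = 606.1 kip [governs: (ii)]; φR_n = 454.6 kip.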